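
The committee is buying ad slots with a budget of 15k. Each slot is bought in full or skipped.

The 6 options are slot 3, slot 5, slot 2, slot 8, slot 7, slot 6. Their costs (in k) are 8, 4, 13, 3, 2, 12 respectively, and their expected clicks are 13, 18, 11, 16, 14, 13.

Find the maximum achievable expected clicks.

48

slot 3 + slot 5 + slot 8: cost 8 + 4 + 3 = 15 ≤ 15, expected clicks 13 + 18 + 16 = 47.
slot 3 + slot 5 + slot 7: cost 8 + 4 + 2 = 14 ≤ 15, expected clicks 13 + 18 + 14 = 45.
slot 5 + slot 8 + slot 7: cost 4 + 3 + 2 = 9 ≤ 15, expected clicks 18 + 16 + 14 = 48.
Best is slot 5, slot 8, and slot 7 with total expected clicks 48.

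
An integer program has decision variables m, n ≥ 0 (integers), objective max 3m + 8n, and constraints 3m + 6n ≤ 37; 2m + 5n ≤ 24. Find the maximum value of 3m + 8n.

38

The continuous relaxation peaks at (0, 4.8) with value 38.40; rounding to a feasible lattice point costs some objective.
(m,n)=(2,4) is feasible, giving 38.
(m,n)=(1,4) is feasible, giving 35.
(m,n)=(3,3) is feasible, giving 33.
The best lattice point is (2,4), giving 38.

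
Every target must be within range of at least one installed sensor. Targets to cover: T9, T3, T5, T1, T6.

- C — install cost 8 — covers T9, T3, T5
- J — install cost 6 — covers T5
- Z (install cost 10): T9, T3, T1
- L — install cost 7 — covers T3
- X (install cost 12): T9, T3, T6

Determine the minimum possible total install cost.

Choose J, Z, and X: together they cover T9, T3, T5, T1, T6 — every target.
Total install cost: 6 + 10 + 12 = 28.

28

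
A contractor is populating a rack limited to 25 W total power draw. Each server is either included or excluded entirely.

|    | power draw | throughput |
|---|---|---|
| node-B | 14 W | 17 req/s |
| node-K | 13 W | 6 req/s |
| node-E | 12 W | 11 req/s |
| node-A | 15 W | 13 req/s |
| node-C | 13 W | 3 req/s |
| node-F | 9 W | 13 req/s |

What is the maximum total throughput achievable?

30

Take node-B and node-F: power draw 14 + 9 = 23 ≤ 25, throughput 17 + 13 = 30.
No other feasible combination does better.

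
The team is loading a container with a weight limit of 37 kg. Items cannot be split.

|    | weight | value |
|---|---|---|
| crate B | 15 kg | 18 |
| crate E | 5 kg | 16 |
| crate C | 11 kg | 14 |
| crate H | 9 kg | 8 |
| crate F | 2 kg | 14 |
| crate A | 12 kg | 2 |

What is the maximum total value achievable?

Take crate B, crate E, crate C, and crate F: weight 15 + 5 + 11 + 2 = 33 ≤ 37, value 18 + 16 + 14 + 14 = 62.
No other feasible combination does better.

62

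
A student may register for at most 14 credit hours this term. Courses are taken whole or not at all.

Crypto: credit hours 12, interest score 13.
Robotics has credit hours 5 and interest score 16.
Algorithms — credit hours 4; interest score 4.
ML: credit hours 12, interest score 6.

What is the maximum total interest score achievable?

20

Take Robotics and Algorithms: credit hours 5 + 4 = 9 ≤ 14, interest score 16 + 4 = 20.
No other feasible combination does better.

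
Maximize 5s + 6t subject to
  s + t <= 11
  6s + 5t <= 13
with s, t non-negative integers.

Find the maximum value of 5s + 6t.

12

The continuous relaxation peaks at (0, 2.6) with value 15.60; rounding to a feasible lattice point costs some objective.
(s,t)=(0,2): 1·0+1·2=2≤11, 6·0+5·2=10≤13, objective 12.
(s,t)=(1,1): 1·1+1·1=2≤11, 6·1+5·1=11≤13, objective 11.
(s,t)=(0,1): 1·0+1·1=1≤11, 6·0+5·1=5≤13, objective 6.
The best lattice point is (0,2), giving 12.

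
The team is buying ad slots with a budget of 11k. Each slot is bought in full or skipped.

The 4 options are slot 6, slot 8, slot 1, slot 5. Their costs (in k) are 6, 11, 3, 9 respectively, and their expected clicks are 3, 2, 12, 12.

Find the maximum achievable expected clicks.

15

Take slot 6 and slot 1: cost 6 + 3 = 9 ≤ 11, expected clicks 3 + 12 = 15.
No other feasible combination does better.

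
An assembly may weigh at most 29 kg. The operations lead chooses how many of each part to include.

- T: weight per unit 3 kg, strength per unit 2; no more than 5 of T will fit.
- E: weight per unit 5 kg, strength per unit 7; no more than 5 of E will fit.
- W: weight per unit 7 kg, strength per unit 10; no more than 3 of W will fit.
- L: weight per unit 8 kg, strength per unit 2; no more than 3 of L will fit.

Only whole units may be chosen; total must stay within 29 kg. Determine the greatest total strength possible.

Take 3×E and 2×W: weight 29 ≤ 29, strength 3·7 + 2·10 = 41.
No other integer combination yields more.

41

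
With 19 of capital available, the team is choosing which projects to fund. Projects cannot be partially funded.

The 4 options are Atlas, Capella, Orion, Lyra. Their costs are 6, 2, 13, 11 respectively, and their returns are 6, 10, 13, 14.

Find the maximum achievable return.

This is a 0-1 knapsack instance.
Atlas + Capella + Lyra: cost 6 + 2 + 11 = 19 ≤ 19, return 6 + 10 + 14 = 30.
Capella + Orion: cost 2 + 13 = 15 ≤ 19, return 10 + 13 = 23.
Capella + Lyra: cost 2 + 11 = 13 ≤ 19, return 10 + 14 = 24.
Best is Atlas, Capella, and Lyra with total return 30.

30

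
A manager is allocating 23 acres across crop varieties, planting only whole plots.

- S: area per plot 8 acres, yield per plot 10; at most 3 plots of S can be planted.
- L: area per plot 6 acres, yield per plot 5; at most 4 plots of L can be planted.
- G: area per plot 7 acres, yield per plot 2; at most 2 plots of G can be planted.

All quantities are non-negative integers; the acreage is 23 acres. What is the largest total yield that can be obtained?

This is a bounded integer knapsack.
S has the best ratio (10/8); taking only S gives at most 2×10 = 20 (stopped by the area limit).
Mixing does better — 2×S and 1×L: area 22 ≤ 23, yield 2·10 + 1·5 = 25.

25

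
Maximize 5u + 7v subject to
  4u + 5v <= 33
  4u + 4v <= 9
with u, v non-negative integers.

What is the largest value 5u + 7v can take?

14

(u,v)=(0,2) is feasible, giving 14.
(u,v)=(1,1) is feasible, giving 12.
(u,v)=(0,1) is feasible, giving 7.
No feasible integer point exceeds 14.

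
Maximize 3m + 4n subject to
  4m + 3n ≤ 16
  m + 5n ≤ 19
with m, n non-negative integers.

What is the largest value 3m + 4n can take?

15

(m,n)=(1,3): 4·1+3·3=13≤16, 1·1+5·3=16≤19, objective 15.
(m,n)=(2,2): 4·2+3·2=14≤16, 1·2+5·2=12≤19, objective 14.
(m,n)=(0,3): 4·0+3·3=9≤16, 1·0+5·3=15≤19, objective 12.
Maximum is 15 at (m,n)=(1,3).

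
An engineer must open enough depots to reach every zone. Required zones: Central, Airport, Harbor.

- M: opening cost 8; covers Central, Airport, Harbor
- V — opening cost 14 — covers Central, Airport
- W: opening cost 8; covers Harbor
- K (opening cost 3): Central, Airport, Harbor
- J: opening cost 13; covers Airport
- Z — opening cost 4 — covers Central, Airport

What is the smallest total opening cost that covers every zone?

3

K alone covers Central, Airport, Harbor — every zone.
Total opening cost: 3.
No cover costs less than 3.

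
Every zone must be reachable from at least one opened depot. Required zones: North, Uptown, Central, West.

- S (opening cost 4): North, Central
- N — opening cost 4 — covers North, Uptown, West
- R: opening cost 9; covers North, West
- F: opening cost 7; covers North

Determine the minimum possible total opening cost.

Choose S and N: together they cover North, Uptown, Central, West — every zone.
Total opening cost: 4 + 4 = 8.
No cover costs less than 8.

8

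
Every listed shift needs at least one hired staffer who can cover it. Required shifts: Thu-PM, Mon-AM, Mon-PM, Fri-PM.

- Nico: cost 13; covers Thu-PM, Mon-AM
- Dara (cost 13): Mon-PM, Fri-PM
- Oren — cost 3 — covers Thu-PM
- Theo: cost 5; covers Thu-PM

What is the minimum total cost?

The greedy cost-per-new-shift heuristic would pick Oren, Dara, and Nico for 29, but a cheaper cover exists.
Choose Nico and Dara: together they cover Thu-PM, Mon-AM, Mon-PM, Fri-PM — every shift.
Total cost: 13 + 13 = 26.
No cover costs less than 26.

26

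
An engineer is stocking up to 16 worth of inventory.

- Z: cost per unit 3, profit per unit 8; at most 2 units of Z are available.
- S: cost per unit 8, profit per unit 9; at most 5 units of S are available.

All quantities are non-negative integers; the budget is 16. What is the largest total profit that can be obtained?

25

Z has the best ratio (8/3); taking only Z gives at most 2×8 = 16 (stopped by the supply cap of 2).
Mixing does better — 2×Z and 1×S: cost 14 ≤ 16, profit 2·8 + 1·9 = 25.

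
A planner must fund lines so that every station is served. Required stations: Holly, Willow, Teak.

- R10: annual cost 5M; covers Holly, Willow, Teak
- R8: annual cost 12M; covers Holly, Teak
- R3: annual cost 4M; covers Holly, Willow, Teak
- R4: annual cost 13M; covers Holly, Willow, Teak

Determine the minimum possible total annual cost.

4

R3 alone covers Holly, Willow, Teak — every station.
Total annual cost: 4.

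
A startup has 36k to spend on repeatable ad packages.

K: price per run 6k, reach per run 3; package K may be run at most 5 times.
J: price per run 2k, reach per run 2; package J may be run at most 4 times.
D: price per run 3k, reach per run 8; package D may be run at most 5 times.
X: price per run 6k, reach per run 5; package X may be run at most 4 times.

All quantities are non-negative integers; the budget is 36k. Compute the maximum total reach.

D has the best ratio (8/3); taking only D gives at most 5×8 = 40 (stopped by the supply cap of 5).
Mixing does better — 4×J, 5×D, and 2×X: price 35 ≤ 36, reach 4·2 + 5·8 + 2·5 = 58.

58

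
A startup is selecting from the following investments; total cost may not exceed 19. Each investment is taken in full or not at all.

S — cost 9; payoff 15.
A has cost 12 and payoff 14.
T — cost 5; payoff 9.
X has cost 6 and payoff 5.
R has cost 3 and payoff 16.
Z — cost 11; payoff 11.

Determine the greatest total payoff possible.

40

Allowing fractional choices, the relaxed optimum would be about 42.3, but investments are indivisible.
S + T + R: cost 9 + 5 + 3 = 17 ≤ 19, payoff 15 + 9 + 16 = 40.
S + X + R: cost 9 + 6 + 3 = 18 ≤ 19, payoff 15 + 5 + 16 = 36.
T + R + Z: cost 5 + 3 + 11 = 19 ≤ 19, payoff 9 + 16 + 11 = 36.
Best is S, T, and R with total payoff 40.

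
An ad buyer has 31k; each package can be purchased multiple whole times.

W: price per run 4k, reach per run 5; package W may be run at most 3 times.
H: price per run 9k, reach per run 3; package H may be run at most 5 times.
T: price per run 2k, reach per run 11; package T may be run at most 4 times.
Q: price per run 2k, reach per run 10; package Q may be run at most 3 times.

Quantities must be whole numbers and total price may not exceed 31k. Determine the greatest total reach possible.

89

T has the best ratio (11/2); taking only T gives at most 4×11 = 44 (stopped by the supply cap of 4).
Mixing does better — 3×W, 4×T, and 3×Q: price 26 ≤ 31, reach 3·5 + 4·11 + 3·10 = 89.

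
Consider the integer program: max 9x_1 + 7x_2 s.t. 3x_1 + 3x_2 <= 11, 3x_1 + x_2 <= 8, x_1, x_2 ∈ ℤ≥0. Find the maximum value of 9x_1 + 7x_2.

(x_1,x_2)=(2,1): 3·2+3·1=9≤11, 3·2+1·1=7≤8, objective 25.
(x_1,x_2)=(1,2): 3·1+3·2=9≤11, 3·1+1·2=5≤8, objective 23.
(x_1,x_2)=(2,0): 3·2+3·0=6≤11, 3·2+1·0=6≤8, objective 18.
(x_1,x_2)=(1,1): 3·1+3·1=6≤11, 3·1+1·1=4≤8, objective 16.
The best lattice point is (2,1), giving 25.

25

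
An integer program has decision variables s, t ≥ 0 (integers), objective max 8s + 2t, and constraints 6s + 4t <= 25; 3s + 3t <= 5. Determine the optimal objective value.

The continuous relaxation peaks at (1.67, 0) with value 13.33; rounding to a feasible lattice point costs some objective.
(s,t)=(1,0): 6·1+4·0=6≤25, 3·1+3·0=3≤5, objective 8.
(s,t)=(0,1): 6·0+4·1=4≤25, 3·0+3·1=3≤5, objective 2.
The best lattice point is (1,0), giving 8.

8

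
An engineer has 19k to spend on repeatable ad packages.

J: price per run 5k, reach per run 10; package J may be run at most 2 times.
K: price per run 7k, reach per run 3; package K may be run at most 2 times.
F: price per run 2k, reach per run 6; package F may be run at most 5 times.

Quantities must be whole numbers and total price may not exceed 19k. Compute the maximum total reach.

Take 2×J and 4×F: price 18 ≤ 19, reach 2·10 + 4·6 = 44.
No other integer combination yields more.

44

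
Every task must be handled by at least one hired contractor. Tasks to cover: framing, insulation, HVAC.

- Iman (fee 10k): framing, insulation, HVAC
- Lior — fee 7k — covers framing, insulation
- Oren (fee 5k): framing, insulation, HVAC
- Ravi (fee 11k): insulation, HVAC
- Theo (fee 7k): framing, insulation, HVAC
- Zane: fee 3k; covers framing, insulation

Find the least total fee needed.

5

The greedy cost-per-new-task heuristic would pick Zane and Oren for 8, but a cheaper cover exists.
Oren alone covers framing, insulation, HVAC — every task.
Total fee: 5.
No cover costs less than 5.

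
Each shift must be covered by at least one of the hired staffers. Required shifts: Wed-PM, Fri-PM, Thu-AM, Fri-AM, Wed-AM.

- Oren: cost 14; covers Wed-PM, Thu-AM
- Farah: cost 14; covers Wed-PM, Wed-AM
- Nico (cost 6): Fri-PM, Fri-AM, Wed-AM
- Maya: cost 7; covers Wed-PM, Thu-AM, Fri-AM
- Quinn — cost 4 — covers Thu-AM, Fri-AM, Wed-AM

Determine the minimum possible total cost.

13

The greedy cost-per-new-shift heuristic would pick Quinn, Nico, and Maya for 17, but a cheaper cover exists.
Choose Nico and Maya: together they cover Wed-PM, Fri-PM, Thu-AM, Fri-AM, Wed-AM — every shift.
Total cost: 6 + 7 = 13.
No cover costs less than 13.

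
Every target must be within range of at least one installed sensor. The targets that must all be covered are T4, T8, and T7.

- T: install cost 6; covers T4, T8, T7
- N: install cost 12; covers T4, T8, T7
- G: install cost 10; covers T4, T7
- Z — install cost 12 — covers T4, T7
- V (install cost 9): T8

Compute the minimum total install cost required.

6

T alone covers T4, T8, T7 — every target.
Total install cost: 6.
No cover costs less than 6.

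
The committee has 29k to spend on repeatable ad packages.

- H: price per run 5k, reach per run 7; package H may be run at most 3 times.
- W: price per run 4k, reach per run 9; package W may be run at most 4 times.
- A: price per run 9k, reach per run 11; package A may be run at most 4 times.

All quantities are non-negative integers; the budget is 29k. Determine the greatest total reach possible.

50

W has the best ratio (9/4); taking only W gives at most 4×9 = 36 (stopped by the supply cap of 4).
Mixing does better — 2×H and 4×W: price 26 ≤ 29, reach 2·7 + 4·9 = 50.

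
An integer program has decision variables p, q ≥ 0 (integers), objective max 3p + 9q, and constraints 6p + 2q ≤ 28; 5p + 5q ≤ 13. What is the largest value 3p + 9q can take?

Relaxing integrality, the LP optimum is 23.40 at (p,q) = (0, 2.6), which is not an integer point.
(p,q)=(0,2): 6·0+2·2=4≤28, 5·0+5·2=10≤13, objective 18.
(p,q)=(1,1): 6·1+2·1=8≤28, 5·1+5·1=10≤13, objective 12.
Maximum is 18 at (p,q)=(0,2).

18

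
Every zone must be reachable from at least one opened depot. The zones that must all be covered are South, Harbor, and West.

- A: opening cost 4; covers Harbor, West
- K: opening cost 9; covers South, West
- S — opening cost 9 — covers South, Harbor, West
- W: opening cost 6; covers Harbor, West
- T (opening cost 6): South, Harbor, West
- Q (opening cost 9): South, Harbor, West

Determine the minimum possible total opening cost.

This is a weighted set-cover instance.
The greedy cost-per-new-zone heuristic would pick A and T for 10, but a cheaper cover exists.
T alone covers South, Harbor, West — every zone.
Total opening cost: 6.
No cover costs less than 6.

6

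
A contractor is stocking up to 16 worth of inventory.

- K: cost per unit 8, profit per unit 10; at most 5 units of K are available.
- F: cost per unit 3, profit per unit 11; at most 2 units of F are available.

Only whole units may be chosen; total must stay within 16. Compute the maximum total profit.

F has the best ratio (11/3); taking only F gives at most 2×11 = 22 (stopped by the supply cap of 2).
Mixing does better — 1×K and 2×F: cost 14 ≤ 16, profit 1·10 + 2·11 = 32.

32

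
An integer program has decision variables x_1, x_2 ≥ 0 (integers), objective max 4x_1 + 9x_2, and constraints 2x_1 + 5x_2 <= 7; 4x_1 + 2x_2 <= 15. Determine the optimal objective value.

13

(x_1,x_2)=(1,1): 2·1+5·1=7≤7, 4·1+2·1=6≤15, objective 13.
(x_1,x_2)=(3,0): 2·3+5·0=6≤7, 4·3+2·0=12≤15, objective 12.
(x_1,x_2)=(0,1): 2·0+5·1=5≤7, 4·0+2·1=2≤15, objective 9.
(x_1,x_2)=(2,0): 2·2+5·0=4≤7, 4·2+2·0=8≤15, objective 8.
No feasible integer point exceeds 13.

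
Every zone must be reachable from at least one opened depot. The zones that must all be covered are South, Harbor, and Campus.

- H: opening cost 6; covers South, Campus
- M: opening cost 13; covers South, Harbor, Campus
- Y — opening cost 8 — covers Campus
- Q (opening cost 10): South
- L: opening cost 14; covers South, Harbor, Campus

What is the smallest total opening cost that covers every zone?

13

The greedy cost-per-new-zone heuristic would pick H and M for 19, but a cheaper cover exists.
M alone covers South, Harbor, Campus — every zone.
Total opening cost: 13.
No cover costs less than 13.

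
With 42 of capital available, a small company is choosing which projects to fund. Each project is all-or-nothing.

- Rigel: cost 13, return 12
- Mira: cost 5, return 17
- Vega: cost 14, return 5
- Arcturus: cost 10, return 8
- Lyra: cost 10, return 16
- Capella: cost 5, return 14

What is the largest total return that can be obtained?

59

Treat it as a binary knapsack problem.
Allowing fractional choices, the relaxed optimum would be about 66.2, but projects are indivisible.
Rigel + Mira + Lyra + Capella: cost 13 + 5 + 10 + 5 = 33 ≤ 42, return 12 + 17 + 16 + 14 = 59.
Rigel + Mira + Arcturus + Lyra: cost 13 + 5 + 10 + 10 = 38 ≤ 42, return 12 + 17 + 8 + 16 = 53.
Mira + Arcturus + Lyra + Capella: cost 5 + 10 + 10 + 5 = 30 ≤ 42, return 17 + 8 + 16 + 14 = 55.
Best is Rigel, Mira, Lyra, and Capella with total return 59.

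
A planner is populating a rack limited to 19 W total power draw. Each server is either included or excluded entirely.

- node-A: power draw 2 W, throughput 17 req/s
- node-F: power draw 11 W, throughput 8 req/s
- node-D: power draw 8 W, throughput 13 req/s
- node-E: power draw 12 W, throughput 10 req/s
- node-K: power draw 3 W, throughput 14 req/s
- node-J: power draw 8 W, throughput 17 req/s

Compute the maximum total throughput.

Take node-A, node-K, and node-J: power draw 2 + 3 + 8 = 13 ≤ 19, throughput 17 + 14 + 17 = 48.
No other feasible combination does better.

48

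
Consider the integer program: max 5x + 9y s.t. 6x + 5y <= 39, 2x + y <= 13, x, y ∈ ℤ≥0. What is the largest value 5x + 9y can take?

63

Relaxing integrality, the LP optimum is 70.20 at (x,y) = (0, 7.8), which is not an integer point.
(x,y)=(0,7): 6·0+5·7=35≤39, 2·0+1·7=7≤13, objective 63.
(x,y)=(1,6): 6·1+5·6=36≤39, 2·1+1·6=8≤13, objective 59.
The best lattice point is (0,7), giving 63.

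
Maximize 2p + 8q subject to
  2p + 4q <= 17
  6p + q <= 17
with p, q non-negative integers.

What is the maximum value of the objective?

32

The continuous relaxation peaks at (0, 4.25) with value 34.00; rounding to a feasible lattice point costs some objective.
(p,q)=(0,4): 2·0+4·4=16≤17, 6·0+1·4=4≤17, objective 32.
(p,q)=(1,3): 2·1+4·3=14≤17, 6·1+1·3=9≤17, objective 26.
(p,q)=(0,3): 2·0+4·3=12≤17, 6·0+1·3=3≤17, objective 24.
No feasible integer point exceeds 32.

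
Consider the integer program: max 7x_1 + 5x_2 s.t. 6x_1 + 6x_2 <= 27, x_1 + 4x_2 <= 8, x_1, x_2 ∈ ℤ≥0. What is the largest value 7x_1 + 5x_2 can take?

The continuous relaxation peaks at (4.5, 0) with value 31.50; rounding to a feasible lattice point costs some objective.
(x_1,x_2)=(4,0): 6·4+6·0=24≤27, 1·4+4·0=4≤8, objective 28.
(x_1,x_2)=(3,1): 6·3+6·1=24≤27, 1·3+4·1=7≤8, objective 26.
(x_1,x_2)=(3,0): 6·3+6·0=18≤27, 1·3+4·0=3≤8, objective 21.
No feasible integer point exceeds 28.

28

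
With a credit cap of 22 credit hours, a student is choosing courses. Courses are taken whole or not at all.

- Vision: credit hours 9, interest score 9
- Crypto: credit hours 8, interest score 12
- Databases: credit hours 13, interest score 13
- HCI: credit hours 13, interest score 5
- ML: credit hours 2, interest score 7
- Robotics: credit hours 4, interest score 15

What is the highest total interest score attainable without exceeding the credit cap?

36

Treat it as a binary knapsack problem.
Allowing fractional choices, the relaxed optimum would be about 42.0, but courses are indivisible.
Databases + ML + Robotics: credit hours 13 + 2 + 4 = 19 ≤ 22, interest score 13 + 7 + 15 = 35.
Vision + Crypto + Robotics: credit hours 9 + 8 + 4 = 21 ≤ 22, interest score 9 + 12 + 15 = 36.
Best is Vision, Crypto, and Robotics with total interest score 36.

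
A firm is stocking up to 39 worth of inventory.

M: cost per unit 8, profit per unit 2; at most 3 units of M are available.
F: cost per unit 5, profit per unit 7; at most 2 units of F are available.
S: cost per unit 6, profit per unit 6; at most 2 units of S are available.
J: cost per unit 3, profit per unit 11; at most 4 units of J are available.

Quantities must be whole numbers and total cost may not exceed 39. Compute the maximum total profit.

This is a bounded integer knapsack.
J has the best ratio (11/3); taking only J gives at most 4×11 = 44 (stopped by the supply cap of 4).
Mixing does better — 2×F, 2×S, and 4×J: cost 34 ≤ 39, profit 2·7 + 2·6 + 4·11 = 70.

70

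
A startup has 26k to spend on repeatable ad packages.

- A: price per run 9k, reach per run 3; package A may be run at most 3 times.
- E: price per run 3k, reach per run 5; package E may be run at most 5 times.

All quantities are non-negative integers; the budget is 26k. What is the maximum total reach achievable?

E has the best ratio (5/3); taking only E gives at most 5×5 = 25 (stopped by the supply cap of 5).
Mixing does better — 1×A and 5×E: price 24 ≤ 26, reach 1·3 + 5·5 = 28.

28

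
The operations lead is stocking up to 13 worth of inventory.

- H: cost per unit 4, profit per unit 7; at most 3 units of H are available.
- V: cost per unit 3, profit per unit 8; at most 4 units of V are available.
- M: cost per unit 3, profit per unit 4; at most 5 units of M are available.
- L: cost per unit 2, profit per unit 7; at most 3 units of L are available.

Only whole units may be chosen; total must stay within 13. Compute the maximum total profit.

L has the best ratio (7/2); taking only L gives at most 3×7 = 21 (stopped by the supply cap of 3).
Mixing does better — 3×V and 2×L: cost 13 ≤ 13, profit 3·8 + 2·7 = 38.

38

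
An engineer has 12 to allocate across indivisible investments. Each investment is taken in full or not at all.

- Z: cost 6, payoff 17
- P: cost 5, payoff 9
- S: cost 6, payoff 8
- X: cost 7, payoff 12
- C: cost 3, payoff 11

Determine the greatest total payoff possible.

Z + C: cost 6 + 3 = 9 ≤ 12, payoff 17 + 11 = 28.
Z + P: cost 6 + 5 = 11 ≤ 12, payoff 17 + 9 = 26.
Z + S: cost 6 + 6 = 12 ≤ 12, payoff 17 + 8 = 25.
Best is Z and C with total payoff 28.

28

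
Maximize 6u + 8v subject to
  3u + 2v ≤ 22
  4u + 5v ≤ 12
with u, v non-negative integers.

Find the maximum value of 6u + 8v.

(u,v)=(3,0): 3·3+2·0=9≤22, 4·3+5·0=12≤12, objective 18.
(u,v)=(0,2): 3·0+2·2=4≤22, 4·0+5·2=10≤12, objective 16.
No feasible integer point exceeds 18.

18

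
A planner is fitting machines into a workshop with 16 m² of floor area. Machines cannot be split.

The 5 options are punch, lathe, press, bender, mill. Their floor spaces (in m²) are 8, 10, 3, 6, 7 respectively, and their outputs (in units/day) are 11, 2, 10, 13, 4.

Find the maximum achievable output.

27

Allowing fractional choices, the relaxed optimum would be about 32.6, but machines are indivisible.
press + bender + mill: floor space 3 + 6 + 7 = 16 ≤ 16, output 10 + 13 + 4 = 27.
punch + bender: floor space 8 + 6 = 14 ≤ 16, output 11 + 13 = 24.
press + bender: floor space 3 + 6 = 9 ≤ 16, output 10 + 13 = 23.
Best is press, bender, and mill with total output 27.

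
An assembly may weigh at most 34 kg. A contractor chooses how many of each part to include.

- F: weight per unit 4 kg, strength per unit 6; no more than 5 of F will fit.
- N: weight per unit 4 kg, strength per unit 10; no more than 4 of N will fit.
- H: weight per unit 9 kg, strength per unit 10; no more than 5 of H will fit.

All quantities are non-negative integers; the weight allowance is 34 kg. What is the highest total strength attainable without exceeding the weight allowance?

64

2×F, 4×N, and 1×H: weight 33 ≤ 34, strength 2·6 + 4·10 + 1·10 = 62.
4×F and 4×N: weight 32 ≤ 34, strength 4·6 + 4·10 = 64.
Best is 64.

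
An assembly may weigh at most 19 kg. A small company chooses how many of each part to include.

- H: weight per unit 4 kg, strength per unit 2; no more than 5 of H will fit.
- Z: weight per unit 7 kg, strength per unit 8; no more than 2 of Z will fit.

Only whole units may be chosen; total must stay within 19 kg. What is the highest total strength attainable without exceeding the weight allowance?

Z has the best ratio (8/7); taking only Z gives at most 2×8 = 16 (stopped by the weight limit).
Mixing does better — 1×H and 2×Z: weight 18 ≤ 19, strength 1·2 + 2·8 = 18.

18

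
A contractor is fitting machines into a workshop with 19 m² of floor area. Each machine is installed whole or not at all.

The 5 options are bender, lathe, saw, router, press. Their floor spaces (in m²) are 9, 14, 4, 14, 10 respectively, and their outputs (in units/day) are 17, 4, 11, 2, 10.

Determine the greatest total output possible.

Allowing fractional choices, the relaxed optimum would be about 34.0, but machines are indivisible.
saw + press: floor space 4 + 10 = 14 ≤ 19, output 11 + 10 = 21.
bender + press: floor space 9 + 10 = 19 ≤ 19, output 17 + 10 = 27.
bender + saw: floor space 9 + 4 = 13 ≤ 19, output 17 + 11 = 28.
Best is bender and saw with total output 28.

28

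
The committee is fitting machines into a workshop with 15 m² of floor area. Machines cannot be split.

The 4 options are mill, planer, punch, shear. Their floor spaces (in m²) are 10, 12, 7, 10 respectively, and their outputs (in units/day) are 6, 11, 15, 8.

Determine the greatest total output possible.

15

Treat it as a binary knapsack problem.
Allowing fractional choices, the relaxed optimum would be about 22.3, but machines are indivisible.
punch: floor space 7 ≤ 15, output 15.
shear: floor space 10 ≤ 15, output 8.
planer: floor space 12 ≤ 15, output 11.
Best is punch with total output 15.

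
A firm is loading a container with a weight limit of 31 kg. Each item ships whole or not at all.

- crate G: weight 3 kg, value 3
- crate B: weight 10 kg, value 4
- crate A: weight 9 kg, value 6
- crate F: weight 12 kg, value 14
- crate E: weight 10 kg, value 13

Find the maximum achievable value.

33

Take crate A, crate F, and crate E: weight 9 + 12 + 10 = 31 ≤ 31, value 6 + 14 + 13 = 33.
No other feasible combination does better.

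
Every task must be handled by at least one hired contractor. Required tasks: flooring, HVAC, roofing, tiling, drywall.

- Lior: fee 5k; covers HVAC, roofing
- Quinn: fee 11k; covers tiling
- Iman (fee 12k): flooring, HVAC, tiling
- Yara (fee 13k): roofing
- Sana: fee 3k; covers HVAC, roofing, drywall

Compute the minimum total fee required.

Choose Iman and Sana: together they cover flooring, HVAC, roofing, tiling, drywall — every task.
Total fee: 12 + 3 = 15.
No cover costs less than 15.

15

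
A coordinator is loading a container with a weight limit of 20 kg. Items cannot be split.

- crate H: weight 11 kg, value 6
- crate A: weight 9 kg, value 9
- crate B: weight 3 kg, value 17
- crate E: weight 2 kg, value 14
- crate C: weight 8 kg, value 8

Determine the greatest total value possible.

40

Allowing fractional choices, the relaxed optimum would be about 46.0, but items are indivisible.
crate B + crate E + crate C: weight 3 + 2 + 8 = 13 ≤ 20, value 17 + 14 + 8 = 39.
crate H + crate B + crate E: weight 11 + 3 + 2 = 16 ≤ 20, value 6 + 17 + 14 = 37.
crate A + crate B + crate E: weight 9 + 3 + 2 = 14 ≤ 20, value 9 + 17 + 14 = 40.
Best is crate A, crate B, and crate E with total value 40.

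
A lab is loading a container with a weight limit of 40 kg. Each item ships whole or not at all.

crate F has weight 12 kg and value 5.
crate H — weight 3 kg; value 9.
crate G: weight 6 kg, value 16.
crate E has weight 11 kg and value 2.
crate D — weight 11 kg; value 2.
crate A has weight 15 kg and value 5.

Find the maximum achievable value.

Allowing fractional choices, the relaxed optimum would be about 35.7, but items are indivisible.
crate F + crate H + crate G + crate E: weight 12 + 3 + 6 + 11 = 32 ≤ 40, value 5 + 9 + 16 + 2 = 32.
crate F + crate H + crate G + crate D: weight 12 + 3 + 6 + 11 = 32 ≤ 40, value 5 + 9 + 16 + 2 = 32.
crate F + crate H + crate G + crate A: weight 12 + 3 + 6 + 15 = 36 ≤ 40, value 5 + 9 + 16 + 5 = 35.
Best is crate F, crate H, crate G, and crate A with total value 35.

35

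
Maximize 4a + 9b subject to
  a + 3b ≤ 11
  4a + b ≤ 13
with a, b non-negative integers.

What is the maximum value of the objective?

35

(a,b)=(2,3) is feasible, giving 35.
(a,b)=(1,3) is feasible, giving 31.
(a,b)=(2,2) is feasible, giving 26.
The best lattice point is (2,3), giving 35.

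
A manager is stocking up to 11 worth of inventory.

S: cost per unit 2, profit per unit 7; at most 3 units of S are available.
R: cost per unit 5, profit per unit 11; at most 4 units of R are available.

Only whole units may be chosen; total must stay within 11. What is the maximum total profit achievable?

32

This is a bounded integer knapsack.
2×S and 1×R: cost 9 ≤ 11, profit 2·7 + 1·11 = 25.
3×S and 1×R: cost 11 ≤ 11, profit 3·7 + 1·11 = 32.
Best is 32.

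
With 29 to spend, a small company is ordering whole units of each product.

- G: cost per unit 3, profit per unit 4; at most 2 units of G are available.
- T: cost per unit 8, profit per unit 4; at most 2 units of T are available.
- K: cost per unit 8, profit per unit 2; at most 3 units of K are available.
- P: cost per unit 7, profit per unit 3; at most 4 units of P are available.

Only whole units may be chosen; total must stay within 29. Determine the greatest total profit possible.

This is a bounded integer knapsack.
G has the best ratio (4/3); taking only G gives at most 2×4 = 8 (stopped by the supply cap of 2).
Mixing does better — 2×G, 2×T, and 1×P: cost 29 ≤ 29, profit 2·4 + 2·4 + 1·3 = 19.

19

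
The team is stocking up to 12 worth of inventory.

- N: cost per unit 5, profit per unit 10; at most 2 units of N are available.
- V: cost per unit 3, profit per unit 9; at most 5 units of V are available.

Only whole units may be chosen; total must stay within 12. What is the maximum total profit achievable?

36

1×N and 2×V: cost 11 ≤ 12, profit 1·10 + 2·9 = 28.
4×V: cost 12 ≤ 12, profit 4·9 = 36.
Best is 36.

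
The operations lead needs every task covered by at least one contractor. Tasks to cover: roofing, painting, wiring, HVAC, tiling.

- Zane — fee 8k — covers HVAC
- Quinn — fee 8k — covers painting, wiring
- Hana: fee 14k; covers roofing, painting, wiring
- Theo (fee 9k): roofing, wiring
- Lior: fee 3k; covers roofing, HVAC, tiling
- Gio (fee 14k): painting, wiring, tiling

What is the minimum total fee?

11

Choose Quinn and Lior: together they cover roofing, painting, wiring, HVAC, tiling — every task.
Total fee: 8 + 3 = 11.
No cover costs less than 11.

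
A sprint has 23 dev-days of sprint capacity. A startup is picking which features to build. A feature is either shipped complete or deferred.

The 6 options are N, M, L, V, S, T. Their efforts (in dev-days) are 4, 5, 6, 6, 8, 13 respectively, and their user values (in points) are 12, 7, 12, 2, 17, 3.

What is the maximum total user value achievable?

48

N + L + S: effort 4 + 6 + 8 = 18 ≤ 23, user value 12 + 12 + 17 = 41.
N + M + L + S: effort 4 + 5 + 6 + 8 = 23 ≤ 23, user value 12 + 7 + 12 + 17 = 48.
N + M + V + S: effort 4 + 5 + 6 + 8 = 23 ≤ 23, user value 12 + 7 + 2 + 17 = 38.
Best is N, M, L, and S with total user value 48.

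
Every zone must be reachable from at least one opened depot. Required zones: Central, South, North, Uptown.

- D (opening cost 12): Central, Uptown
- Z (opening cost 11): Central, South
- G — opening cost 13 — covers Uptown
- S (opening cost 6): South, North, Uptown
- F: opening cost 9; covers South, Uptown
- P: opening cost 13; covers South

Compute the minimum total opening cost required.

17

Choose Z and S: together they cover Central, South, North, Uptown — every zone.
Total opening cost: 11 + 6 = 17.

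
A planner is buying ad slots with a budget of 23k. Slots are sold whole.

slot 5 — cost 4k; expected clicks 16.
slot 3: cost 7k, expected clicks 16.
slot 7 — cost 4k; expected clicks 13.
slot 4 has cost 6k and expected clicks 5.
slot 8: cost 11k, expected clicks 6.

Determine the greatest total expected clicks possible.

Treat it as a binary knapsack problem.
Allowing fractional choices, the relaxed optimum would be about 51.1, but ad slots are indivisible.
slot 5 + slot 3 + slot 7 + slot 4: cost 4 + 7 + 4 + 6 = 21 ≤ 23, expected clicks 16 + 16 + 13 + 5 = 50.
slot 5 + slot 3 + slot 7: cost 4 + 7 + 4 = 15 ≤ 23, expected clicks 16 + 16 + 13 = 45.
Best is slot 5, slot 3, slot 7, and slot 4 with total expected clicks 50.

50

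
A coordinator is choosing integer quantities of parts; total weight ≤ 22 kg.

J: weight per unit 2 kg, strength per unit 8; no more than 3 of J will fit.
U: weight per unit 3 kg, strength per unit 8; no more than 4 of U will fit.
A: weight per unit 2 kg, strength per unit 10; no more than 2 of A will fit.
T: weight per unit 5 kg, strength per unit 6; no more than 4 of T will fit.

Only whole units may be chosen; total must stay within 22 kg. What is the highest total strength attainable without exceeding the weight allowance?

76

This is a bounded integer knapsack.
Take 3×J, 4×U, and 2×A: weight 22 ≤ 22, strength 3·8 + 4·8 + 2·10 = 76.
A has the best ratio (10/2) and is taken to its limit of 2; remaining capacity is filled optimally with the others.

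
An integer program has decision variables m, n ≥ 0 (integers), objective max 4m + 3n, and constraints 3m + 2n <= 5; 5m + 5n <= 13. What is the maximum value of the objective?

The continuous relaxation peaks at (0, 2.5) with value 7.50; rounding to a feasible lattice point costs some objective.
(m,n)=(1,1) is feasible, giving 7.
(m,n)=(0,2) is feasible, giving 6.
(m,n)=(1,0) is feasible, giving 4.
The best lattice point is (1,1), giving 7.

7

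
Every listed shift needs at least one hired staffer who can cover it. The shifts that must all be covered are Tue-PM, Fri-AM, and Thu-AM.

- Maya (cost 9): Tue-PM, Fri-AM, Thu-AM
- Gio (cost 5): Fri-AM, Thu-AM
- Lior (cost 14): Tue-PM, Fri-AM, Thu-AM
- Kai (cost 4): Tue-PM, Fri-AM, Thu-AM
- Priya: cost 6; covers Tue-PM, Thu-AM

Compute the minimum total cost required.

Kai alone covers Tue-PM, Fri-AM, Thu-AM — every shift.
Total cost: 4.

4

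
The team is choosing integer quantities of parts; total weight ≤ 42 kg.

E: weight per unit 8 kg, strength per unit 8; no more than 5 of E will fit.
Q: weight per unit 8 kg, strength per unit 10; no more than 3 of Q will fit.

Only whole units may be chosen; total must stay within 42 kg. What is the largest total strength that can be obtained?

46

Q has the best ratio (10/8); taking only Q gives at most 3×10 = 30 (stopped by the supply cap of 3).
Mixing does better — 2×E and 3×Q: weight 40 ≤ 42, strength 2·8 + 3·10 = 46.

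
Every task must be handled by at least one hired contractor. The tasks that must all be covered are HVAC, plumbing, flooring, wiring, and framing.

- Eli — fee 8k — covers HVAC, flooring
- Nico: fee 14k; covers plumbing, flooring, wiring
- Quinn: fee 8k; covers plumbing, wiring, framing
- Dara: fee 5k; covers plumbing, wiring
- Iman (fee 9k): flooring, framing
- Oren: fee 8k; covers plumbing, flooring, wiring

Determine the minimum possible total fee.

Choose Eli and Quinn: together they cover HVAC, plumbing, flooring, wiring, framing — every task.
Total fee: 8 + 8 = 16.

16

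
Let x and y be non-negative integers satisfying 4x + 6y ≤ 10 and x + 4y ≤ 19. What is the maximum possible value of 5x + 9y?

14

The continuous relaxation peaks at (0, 1.67) with value 15.00; rounding to a feasible lattice point costs some objective.
(x,y)=(1,1): 4·1+6·1=10≤10, 1·1+4·1=5≤19, objective 14.
(x,y)=(2,0): 4·2+6·0=8≤10, 1·2+4·0=2≤19, objective 10.
(x,y)=(0,1): 4·0+6·1=6≤10, 1·0+4·1=4≤19, objective 9.
Maximum is 14 at (x,y)=(1,1).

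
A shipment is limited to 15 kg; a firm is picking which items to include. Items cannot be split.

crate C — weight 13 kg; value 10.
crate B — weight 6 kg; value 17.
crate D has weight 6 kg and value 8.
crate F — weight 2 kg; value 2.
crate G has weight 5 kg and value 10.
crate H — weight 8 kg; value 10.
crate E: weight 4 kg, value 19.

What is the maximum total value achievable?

46

crate B + crate G + crate E: weight 6 + 5 + 4 = 15 ≤ 15, value 17 + 10 + 19 = 46.
crate B + crate F + crate E: weight 6 + 2 + 4 = 12 ≤ 15, value 17 + 2 + 19 = 38.
Best is crate B, crate G, and crate E with total value 46.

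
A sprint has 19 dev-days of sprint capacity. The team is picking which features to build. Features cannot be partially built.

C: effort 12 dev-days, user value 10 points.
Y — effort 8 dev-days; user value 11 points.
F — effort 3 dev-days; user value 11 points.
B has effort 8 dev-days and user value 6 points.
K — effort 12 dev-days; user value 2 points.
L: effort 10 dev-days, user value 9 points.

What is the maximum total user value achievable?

Treat it as a binary knapsack problem.
Allowing fractional choices, the relaxed optimum would be about 29.2, but features are indivisible.
Y + F: effort 8 + 3 = 11 ≤ 19, user value 11 + 11 = 22.
Y + F + B: effort 8 + 3 + 8 = 19 ≤ 19, user value 11 + 11 + 6 = 28.
Best is Y, F, and B with total user value 28.

28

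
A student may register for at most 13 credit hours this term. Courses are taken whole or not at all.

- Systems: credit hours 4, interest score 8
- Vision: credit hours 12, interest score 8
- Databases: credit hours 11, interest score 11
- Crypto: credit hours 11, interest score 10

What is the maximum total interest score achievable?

11

Allowing fractional choices, the relaxed optimum would be about 17.0, but courses are indivisible.
Databases: credit hours 11 ≤ 13, interest score 11.
Crypto: credit hours 11 ≤ 13, interest score 10.
Best is Databases with total interest score 11.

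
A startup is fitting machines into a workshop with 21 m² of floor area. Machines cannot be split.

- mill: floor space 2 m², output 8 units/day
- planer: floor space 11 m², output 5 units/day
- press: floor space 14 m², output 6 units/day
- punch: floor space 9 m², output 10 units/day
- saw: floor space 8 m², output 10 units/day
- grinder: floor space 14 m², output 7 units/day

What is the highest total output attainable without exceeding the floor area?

This is a 0-1 knapsack instance.
Take mill, punch, and saw: floor space 2 + 9 + 8 = 19 ≤ 21, output 8 + 10 + 10 = 28.
No other feasible combination does better.

28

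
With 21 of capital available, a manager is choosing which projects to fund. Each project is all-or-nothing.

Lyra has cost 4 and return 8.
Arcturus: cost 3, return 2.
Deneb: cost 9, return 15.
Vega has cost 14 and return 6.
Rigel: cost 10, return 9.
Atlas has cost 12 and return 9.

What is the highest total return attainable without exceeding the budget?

25

This is an integer program with binary decision variables.
Deneb + Rigel: cost 9 + 10 = 19 ≤ 21, return 15 + 9 = 24.
Lyra + Arcturus + Deneb: cost 4 + 3 + 9 = 16 ≤ 21, return 8 + 2 + 15 = 25.
Best is Lyra, Arcturus, and Deneb with total return 25.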